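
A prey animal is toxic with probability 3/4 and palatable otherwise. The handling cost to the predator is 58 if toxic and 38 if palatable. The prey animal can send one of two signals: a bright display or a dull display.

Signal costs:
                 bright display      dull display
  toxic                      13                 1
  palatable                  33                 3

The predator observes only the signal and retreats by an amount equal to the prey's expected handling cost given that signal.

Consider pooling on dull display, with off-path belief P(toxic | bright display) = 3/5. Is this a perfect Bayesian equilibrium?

Yes

At the pooled signal (dull display) the predator holds the prior 3/4 and pays 3/4·58 + 1/4·38 = 53. Off-path (bright display) belief 3/5 gives 3/5·58 + 2/5·38 = 50.
Toxic: dull display gives 53 − 1 = 52; bright display gives 50 − 13 = 37. Stays. ✓
Palatable: dull display gives 53 − 3 = 50; bright display gives 50 − 33 = 17. Stays. ✓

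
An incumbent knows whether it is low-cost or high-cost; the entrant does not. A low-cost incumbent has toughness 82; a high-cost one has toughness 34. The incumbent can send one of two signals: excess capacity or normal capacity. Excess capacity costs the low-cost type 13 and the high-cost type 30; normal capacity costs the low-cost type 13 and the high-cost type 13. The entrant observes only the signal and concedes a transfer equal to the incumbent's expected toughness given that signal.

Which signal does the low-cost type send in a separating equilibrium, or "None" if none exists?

Try low-cost → excess capacity, high-cost → normal capacity:
  If types separate, excess capacity earns payment 82 and normal capacity earns 34.
  Low-cost: excess capacity gives 82 − 13 = 69; normal capacity gives 34 − 13 = 21. No deviation. ✓
  High-cost: normal capacity gives 34 − 13 = 21; excess capacity gives 82 − 30 = 52. Would deviate. ✗
Try low-cost → normal capacity, high-cost → excess capacity:
  If types separate, normal capacity earns payment 82 and excess capacity earns 34.
  Low-cost: normal capacity gives 82 − 13 = 69; excess capacity gives 34 − 13 = 21. No deviation. ✓
  High-cost: excess capacity gives 34 − 30 = 4; normal capacity gives 82 − 13 = 69. Would deviate. ✗
Neither assignment is incentive-compatible.

None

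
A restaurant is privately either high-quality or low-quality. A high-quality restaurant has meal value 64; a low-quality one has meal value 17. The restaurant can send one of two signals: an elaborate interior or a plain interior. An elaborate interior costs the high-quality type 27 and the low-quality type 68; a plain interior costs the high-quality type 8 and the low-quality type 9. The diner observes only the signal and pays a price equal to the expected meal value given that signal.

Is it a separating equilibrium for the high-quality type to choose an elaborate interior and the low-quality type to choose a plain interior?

If types separate, elaborate interior earns payment 64 and plain interior earns 17.
High-quality: elaborate interior gives 64 − 27 = 37; plain interior gives 17 − 8 = 9. No deviation. ✓
Low-quality: plain interior gives 17 − 9 = 8; elaborate interior gives 64 − 68 = -4. No deviation. ✓
Both incentive constraints hold.

Yes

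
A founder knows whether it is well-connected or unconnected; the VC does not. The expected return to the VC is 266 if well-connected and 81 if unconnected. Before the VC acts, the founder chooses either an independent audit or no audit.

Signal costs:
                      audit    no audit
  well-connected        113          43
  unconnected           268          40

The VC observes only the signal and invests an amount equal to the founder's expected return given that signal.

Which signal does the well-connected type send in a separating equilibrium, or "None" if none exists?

audit

Try well-connected → audit, unconnected → no audit:
  Under separation the VC infers type exactly: audit → well-connected (pays 266), no audit → unconnected (pays 81).
  Well-connected: audit gives 266 − 113 = 153; no audit gives 81 − 43 = 38. No deviation. ✓
  Unconnected: no audit gives 81 − 40 = 41; audit gives 266 − 268 = -2. No deviation. ✓
Both hold — the well-connected type sends audit.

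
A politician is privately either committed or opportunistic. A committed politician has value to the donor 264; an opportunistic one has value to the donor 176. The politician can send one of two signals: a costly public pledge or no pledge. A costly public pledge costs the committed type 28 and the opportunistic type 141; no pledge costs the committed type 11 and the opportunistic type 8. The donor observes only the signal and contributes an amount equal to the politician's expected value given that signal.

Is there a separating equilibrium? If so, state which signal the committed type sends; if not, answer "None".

Try committed → pledge, opportunistic → no pledge:
  Under separation the donor infers type exactly: pledge → committed (pays 264), no pledge → opportunistic (pays 176).
  Committed: pledge gives 264 − 28 = 236; no pledge gives 176 − 11 = 165. No deviation. ✓
  Opportunistic: no pledge gives 176 − 8 = 168; pledge gives 264 − 141 = 123. No deviation. ✓
Both hold — the committed type sends pledge.

pledge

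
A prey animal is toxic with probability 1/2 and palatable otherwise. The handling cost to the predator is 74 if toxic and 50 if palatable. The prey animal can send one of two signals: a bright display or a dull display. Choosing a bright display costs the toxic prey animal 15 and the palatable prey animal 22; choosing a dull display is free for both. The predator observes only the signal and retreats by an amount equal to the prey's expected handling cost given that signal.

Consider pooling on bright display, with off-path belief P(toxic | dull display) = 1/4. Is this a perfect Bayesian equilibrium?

No

At the pooled signal (bright display) the predator holds the prior 1/2 and pays 1/2·74 + 1/2·50 = 62. Off-path (dull display) belief 1/4 gives 1/4·74 + 3/4·50 = 56.
Toxic: bright display gives 62 − 15 = 47; dull display gives 56 − 0 = 56. Deviates. ✗
Palatable: bright display gives 62 − 22 = 40; dull display gives 56 − 0 = 56. Deviates. ✗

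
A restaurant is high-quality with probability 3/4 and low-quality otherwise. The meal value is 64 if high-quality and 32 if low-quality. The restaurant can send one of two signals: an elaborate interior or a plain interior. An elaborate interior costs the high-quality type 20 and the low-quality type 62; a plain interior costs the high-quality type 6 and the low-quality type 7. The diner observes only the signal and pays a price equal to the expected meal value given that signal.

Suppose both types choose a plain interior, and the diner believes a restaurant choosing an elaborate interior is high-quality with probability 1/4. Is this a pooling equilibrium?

On the equilibrium path (plain interior) the diner holds the prior 3/4 and pays 3/4·64 + 1/4·32 = 56. Off-path (elaborate interior) belief 1/4 gives 1/4·64 + 3/4·32 = 40.
High-quality: plain interior gives 56 − 6 = 50; elaborate interior gives 40 − 20 = 20. Stays. ✓
Low-quality: plain interior gives 56 − 7 = 49; elaborate interior gives 40 − 62 = -22. Stays. ✓
Beliefs are Bayes-consistent on-path and both types best-respond.

Yes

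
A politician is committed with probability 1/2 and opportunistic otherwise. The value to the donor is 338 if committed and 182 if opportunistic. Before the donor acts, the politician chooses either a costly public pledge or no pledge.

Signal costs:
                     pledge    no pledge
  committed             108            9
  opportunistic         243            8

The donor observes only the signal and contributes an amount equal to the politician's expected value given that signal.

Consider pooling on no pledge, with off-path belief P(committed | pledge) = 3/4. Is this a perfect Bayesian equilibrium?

At the pooled signal (no pledge) the donor holds the prior 1/2 and pays 1/2·338 + 1/2·182 = 260. Off-path (pledge) belief 3/4 gives 3/4·338 + 1/4·182 = 299.
Committed: no pledge gives 260 − 9 = 251; pledge gives 299 − 108 = 191. Stays. ✓
Opportunistic: no pledge gives 260 − 8 = 252; pledge gives 299 − 243 = 56. Stays. ✓

Yes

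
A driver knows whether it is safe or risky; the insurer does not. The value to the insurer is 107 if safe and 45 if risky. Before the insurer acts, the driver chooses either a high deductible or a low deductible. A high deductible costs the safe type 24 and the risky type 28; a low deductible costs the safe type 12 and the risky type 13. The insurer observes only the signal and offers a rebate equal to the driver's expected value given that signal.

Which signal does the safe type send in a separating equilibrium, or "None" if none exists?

None

Try safe → high deductible, risky → low deductible:
  If types separate, high deductible earns payment 107 and low deductible earns 45.
  Safe: high deductible gives 107 − 24 = 83; low deductible gives 45 − 12 = 33. No deviation. ✓
  Risky: low deductible gives 45 − 13 = 32; high deductible gives 107 − 28 = 79. Would deviate. ✗
Try safe → low deductible, risky → high deductible:
  If types separate, low deductible earns payment 107 and high deductible earns 45.
  Safe: low deductible gives 107 − 12 = 95; high deductible gives 45 − 24 = 21. No deviation. ✓
  Risky: high deductible gives 45 − 28 = 17; low deductible gives 107 − 13 = 94. Would deviate. ✗
Neither assignment is incentive-compatible.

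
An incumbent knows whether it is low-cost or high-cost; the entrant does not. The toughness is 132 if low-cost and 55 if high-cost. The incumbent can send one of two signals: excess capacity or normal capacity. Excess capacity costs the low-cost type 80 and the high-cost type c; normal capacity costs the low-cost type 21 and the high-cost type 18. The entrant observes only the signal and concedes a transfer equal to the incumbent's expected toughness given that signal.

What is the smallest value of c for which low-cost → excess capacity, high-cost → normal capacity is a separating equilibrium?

95

Under separation: excess capacity → low-cost (pays 132); normal capacity → high-cost (pays 55).
Low-cost: 132 − 80 = 52 ≥ 55 − 21 = 34. Holds regardless of c. ✓
High-cost: 55 − 18 ≥ 132 − c, so c ≥ 132 − 37 = 95.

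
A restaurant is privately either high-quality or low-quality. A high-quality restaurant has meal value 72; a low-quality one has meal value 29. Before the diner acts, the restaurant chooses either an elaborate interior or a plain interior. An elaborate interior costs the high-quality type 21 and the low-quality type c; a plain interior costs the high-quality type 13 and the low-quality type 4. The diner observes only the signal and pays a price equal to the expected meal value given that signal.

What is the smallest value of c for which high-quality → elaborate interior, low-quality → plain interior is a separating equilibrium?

47

Under separation: elaborate interior → high-quality (pays 72); plain interior → low-quality (pays 29).
High-quality: 72 − 21 = 51 ≥ 29 − 13 = 16. Holds regardless of c. ✓
Low-quality: 29 − 4 ≥ 72 − c, so c ≥ 72 − 25 = 47.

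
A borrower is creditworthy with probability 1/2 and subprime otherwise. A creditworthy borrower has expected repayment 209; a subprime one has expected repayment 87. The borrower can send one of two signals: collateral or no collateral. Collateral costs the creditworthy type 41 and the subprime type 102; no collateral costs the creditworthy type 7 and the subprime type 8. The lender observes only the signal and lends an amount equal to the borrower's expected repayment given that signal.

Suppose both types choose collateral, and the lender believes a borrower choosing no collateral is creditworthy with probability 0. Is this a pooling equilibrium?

At the pooled signal (collateral) the lender holds the prior 1/2 and pays 1/2·209 + 1/2·87 = 148. Off-path (no collateral) belief 0 gives 0·209 + 1·87 = 87.
Creditworthy: collateral gives 148 − 41 = 107; no collateral gives 87 − 7 = 80. Stays. ✓
Subprime: collateral gives 148 − 102 = 46; no collateral gives 87 − 8 = 79. Deviates. ✗

No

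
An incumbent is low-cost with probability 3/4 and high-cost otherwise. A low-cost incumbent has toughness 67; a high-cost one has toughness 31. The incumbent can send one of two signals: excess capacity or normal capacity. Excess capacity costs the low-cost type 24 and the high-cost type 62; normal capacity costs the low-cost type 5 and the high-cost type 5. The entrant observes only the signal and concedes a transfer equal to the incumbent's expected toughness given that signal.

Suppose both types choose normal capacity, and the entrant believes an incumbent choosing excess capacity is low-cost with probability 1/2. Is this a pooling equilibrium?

Yes

At the pooled signal (normal capacity) the entrant holds the prior 3/4 and pays 3/4·67 + 1/4·31 = 58. Off-path (excess capacity) belief 1/2 gives 1/2·67 + 1/2·31 = 49.
Low-cost: normal capacity gives 58 − 5 = 53; excess capacity gives 49 − 24 = 25. Stays. ✓
High-cost: normal capacity gives 58 − 5 = 53; excess capacity gives 49 − 62 = -13. Stays. ✓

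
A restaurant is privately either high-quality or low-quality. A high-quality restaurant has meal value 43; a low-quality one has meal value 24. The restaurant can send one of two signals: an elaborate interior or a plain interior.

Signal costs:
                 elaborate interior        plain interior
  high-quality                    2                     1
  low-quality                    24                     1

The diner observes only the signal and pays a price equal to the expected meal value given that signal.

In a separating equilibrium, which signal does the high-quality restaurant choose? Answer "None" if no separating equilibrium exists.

elaborate interior

Try high-quality → elaborate interior, low-quality → plain interior:
  If types separate, elaborate interior earns payment 43 and plain interior earns 24.
  High-quality: elaborate interior gives 43 − 2 = 41; plain interior gives 24 − 1 = 23. No deviation. ✓
  Low-quality: plain interior gives 24 − 1 = 23; elaborate interior gives 43 − 24 = 19. No deviation. ✓
Both hold — the high-quality type sends elaborate interior.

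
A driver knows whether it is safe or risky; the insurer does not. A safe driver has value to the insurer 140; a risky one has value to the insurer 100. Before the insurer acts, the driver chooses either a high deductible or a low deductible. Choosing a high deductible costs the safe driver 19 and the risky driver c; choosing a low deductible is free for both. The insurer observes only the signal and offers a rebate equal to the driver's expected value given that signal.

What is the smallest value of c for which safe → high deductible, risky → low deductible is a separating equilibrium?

40

Under separation: high deductible → safe (pays 140); low deductible → risky (pays 100).
Safe: 140 − 19 = 121 ≥ 100 − 0 = 100. Holds regardless of c. ✓
Risky: 100 − 0 ≥ 140 − c, so c ≥ 140 − 100 = 40.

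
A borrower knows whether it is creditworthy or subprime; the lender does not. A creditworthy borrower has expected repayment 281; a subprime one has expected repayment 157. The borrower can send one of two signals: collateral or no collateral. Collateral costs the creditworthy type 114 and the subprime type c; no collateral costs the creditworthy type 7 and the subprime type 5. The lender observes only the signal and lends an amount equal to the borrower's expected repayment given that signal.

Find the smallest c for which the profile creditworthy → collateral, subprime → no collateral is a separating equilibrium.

Under separation: collateral → creditworthy (pays 281); no collateral → subprime (pays 157).
Creditworthy: 281 − 114 = 167 ≥ 157 − 7 = 150. Holds regardless of c. ✓
Subprime: 157 − 5 ≥ 281 − c, so c ≥ 281 − 152 = 129.

129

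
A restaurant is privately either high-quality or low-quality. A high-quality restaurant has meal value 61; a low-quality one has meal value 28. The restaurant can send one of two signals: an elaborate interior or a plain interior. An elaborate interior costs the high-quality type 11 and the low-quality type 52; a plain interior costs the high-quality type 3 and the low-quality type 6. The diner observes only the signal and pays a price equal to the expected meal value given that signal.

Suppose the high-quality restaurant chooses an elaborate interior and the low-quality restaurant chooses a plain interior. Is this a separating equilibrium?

If types separate, elaborate interior earns payment 61 and plain interior earns 28.
High-quality: elaborate interior gives 61 − 11 = 50; plain interior gives 28 − 3 = 25. No deviation. ✓
Low-quality: plain interior gives 28 − 6 = 22; elaborate interior gives 61 − 52 = 9. No deviation. ✓
Neither type gains from mimicking the other.

Yes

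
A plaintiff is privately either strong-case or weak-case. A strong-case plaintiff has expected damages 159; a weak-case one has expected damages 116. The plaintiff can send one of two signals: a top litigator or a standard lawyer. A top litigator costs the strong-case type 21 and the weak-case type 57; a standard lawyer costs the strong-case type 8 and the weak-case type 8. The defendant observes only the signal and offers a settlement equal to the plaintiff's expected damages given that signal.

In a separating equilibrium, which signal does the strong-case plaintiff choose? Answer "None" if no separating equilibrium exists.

top litigator

Try strong-case → top litigator, weak-case → standard lawyer:
  Under separation the defendant infers type exactly: top litigator → strong-case (pays 159), standard lawyer → weak-case (pays 116).
  Strong-case: top litigator gives 159 − 21 = 138; standard lawyer gives 116 − 8 = 108. No deviation. ✓
  Weak-case: standard lawyer gives 116 − 8 = 108; top litigator gives 159 − 57 = 102. No deviation. ✓
Both hold — the strong-case type sends top litigator.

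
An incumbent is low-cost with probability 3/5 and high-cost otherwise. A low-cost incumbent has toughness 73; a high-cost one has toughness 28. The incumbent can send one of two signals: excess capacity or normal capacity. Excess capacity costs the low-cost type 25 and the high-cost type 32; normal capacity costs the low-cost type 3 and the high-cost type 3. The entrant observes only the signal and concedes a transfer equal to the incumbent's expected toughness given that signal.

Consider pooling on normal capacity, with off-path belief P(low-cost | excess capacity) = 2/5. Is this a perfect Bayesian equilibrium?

Yes

On the equilibrium path (normal capacity) the entrant holds the prior 3/5 and pays 3/5·73 + 2/5·28 = 55. Off-path (excess capacity) belief 2/5 gives 2/5·73 + 3/5·28 = 46.
Low-cost: normal capacity gives 55 − 3 = 52; excess capacity gives 46 − 25 = 21. Stays. ✓
High-cost: normal capacity gives 55 − 3 = 52; excess capacity gives 46 − 32 = 14. Stays. ✓
Beliefs are Bayes-consistent on-path and both types best-respond.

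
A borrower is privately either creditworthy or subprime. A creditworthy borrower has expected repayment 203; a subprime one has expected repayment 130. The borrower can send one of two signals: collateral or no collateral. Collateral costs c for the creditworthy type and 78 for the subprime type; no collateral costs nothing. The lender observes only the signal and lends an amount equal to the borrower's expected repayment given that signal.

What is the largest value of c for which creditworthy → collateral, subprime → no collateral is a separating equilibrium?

73

Under separation: collateral → creditworthy (pays 203); no collateral → subprime (pays 130).
Subprime: 130 − 0 = 130 ≥ 203 − 78 = 125. Holds regardless of c. ✓
Creditworthy: 203 − c ≥ 130 − 0, so c ≤ 203 − 130 = 73.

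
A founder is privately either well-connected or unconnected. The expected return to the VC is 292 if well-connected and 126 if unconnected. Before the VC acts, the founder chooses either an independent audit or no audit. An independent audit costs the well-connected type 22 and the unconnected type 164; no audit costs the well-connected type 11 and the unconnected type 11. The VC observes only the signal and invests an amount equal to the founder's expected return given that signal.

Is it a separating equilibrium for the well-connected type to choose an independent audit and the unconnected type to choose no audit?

Under separation the VC infers type exactly: audit → well-connected (pays 292), no audit → unconnected (pays 126).
Well-connected: audit gives 292 − 22 = 270; no audit gives 126 − 11 = 115. No deviation. ✓
Unconnected: no audit gives 126 − 11 = 115; audit gives 292 − 164 = 128. Would deviate. ✗

No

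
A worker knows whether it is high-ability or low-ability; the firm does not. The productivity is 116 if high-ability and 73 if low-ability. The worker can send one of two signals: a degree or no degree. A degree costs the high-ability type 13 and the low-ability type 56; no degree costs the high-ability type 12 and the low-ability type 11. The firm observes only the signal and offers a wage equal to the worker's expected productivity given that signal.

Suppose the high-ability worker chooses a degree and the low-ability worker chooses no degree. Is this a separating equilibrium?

Yes

Under separation the firm infers type exactly: degree → high-ability (pays 116), no degree → low-ability (pays 73).
High-ability: degree gives 116 − 13 = 103; no degree gives 73 − 12 = 61. No deviation. ✓
Low-ability: no degree gives 73 − 11 = 62; degree gives 116 − 56 = 60. No deviation. ✓
Neither type gains from mimicking the other.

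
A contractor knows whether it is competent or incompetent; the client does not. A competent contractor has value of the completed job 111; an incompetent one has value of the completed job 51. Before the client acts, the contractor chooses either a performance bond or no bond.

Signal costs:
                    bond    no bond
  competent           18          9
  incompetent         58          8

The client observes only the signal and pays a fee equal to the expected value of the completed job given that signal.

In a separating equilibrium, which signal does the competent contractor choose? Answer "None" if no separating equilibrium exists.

None

Try competent → bond, incompetent → no bond:
  Under separation the client infers type exactly: bond → competent (pays 111), no bond → incompetent (pays 51).
  Competent: bond gives 111 − 18 = 93; no bond gives 51 − 9 = 42. No deviation. ✓
  Incompetent: no bond gives 51 − 8 = 43; bond gives 111 − 58 = 53. Would deviate. ✗
Try competent → no bond, incompetent → bond:
  Under separation the client infers type exactly: no bond → competent (pays 111), bond → incompetent (pays 51).
  Competent: no bond gives 111 − 9 = 102; bond gives 51 − 18 = 33. No deviation. ✓
  Incompetent: bond gives 51 − 58 = -7; no bond gives 111 − 8 = 103. Would deviate. ✗
Neither assignment is incentive-compatible.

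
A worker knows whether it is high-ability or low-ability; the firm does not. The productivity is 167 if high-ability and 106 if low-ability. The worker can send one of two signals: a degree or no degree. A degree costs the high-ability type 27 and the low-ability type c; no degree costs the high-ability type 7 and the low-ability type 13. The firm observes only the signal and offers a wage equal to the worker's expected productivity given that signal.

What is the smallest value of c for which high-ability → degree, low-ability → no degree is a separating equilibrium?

Under separation: degree → high-ability (pays 167); no degree → low-ability (pays 106).
High-ability: 167 − 27 = 140 ≥ 106 − 7 = 99. Holds regardless of c. ✓
Low-ability: 106 − 13 ≥ 167 − c, so c ≥ 167 − 93 = 74.

74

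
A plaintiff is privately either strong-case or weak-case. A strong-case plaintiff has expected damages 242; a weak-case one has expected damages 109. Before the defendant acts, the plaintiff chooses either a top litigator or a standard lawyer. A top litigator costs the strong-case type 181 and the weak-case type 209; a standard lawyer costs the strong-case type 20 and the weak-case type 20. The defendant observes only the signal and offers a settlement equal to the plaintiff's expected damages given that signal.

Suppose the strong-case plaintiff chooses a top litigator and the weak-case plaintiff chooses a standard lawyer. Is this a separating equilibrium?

If types separate, top litigator earns payment 242 and standard lawyer earns 109.
Strong-case: top litigator gives 242 − 181 = 61; standard lawyer gives 109 − 20 = 89. Would deviate. ✗
Weak-case: standard lawyer gives 109 − 20 = 89; top litigator gives 242 − 209 = 33. No deviation. ✓

No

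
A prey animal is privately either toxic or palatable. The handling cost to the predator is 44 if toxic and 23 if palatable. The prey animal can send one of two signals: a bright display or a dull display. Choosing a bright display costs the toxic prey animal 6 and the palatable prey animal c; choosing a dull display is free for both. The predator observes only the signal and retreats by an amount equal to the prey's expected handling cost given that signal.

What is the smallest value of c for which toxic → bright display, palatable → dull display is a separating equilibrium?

Under separation: bright display → toxic (pays 44); dull display → palatable (pays 23).
Toxic: 44 − 6 = 38 ≥ 23 − 0 = 23. Holds regardless of c. ✓
Palatable: 23 − 0 ≥ 44 − c, so c ≥ 44 − 23 = 21.

21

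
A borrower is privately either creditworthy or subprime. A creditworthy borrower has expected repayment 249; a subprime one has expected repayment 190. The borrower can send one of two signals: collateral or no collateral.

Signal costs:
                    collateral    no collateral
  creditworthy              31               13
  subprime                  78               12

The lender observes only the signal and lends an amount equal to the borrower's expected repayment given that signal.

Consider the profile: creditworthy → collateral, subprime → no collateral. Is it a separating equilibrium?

If types separate, collateral earns payment 249 and no collateral earns 190.
Creditworthy: collateral gives 249 − 31 = 218; no collateral gives 190 − 13 = 177. No deviation. ✓
Subprime: no collateral gives 190 − 12 = 178; collateral gives 249 − 78 = 171. No deviation. ✓
Both incentive constraints hold.

Yes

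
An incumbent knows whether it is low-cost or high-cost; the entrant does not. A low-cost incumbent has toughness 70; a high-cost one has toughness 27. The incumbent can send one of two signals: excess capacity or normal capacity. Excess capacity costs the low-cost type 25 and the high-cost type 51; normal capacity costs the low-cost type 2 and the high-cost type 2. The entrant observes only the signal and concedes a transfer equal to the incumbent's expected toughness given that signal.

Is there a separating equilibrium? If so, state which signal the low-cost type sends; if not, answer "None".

excess capacity

Try low-cost → excess capacity, high-cost → normal capacity:
  Under separation the entrant infers type exactly: excess capacity → low-cost (pays 70), normal capacity → high-cost (pays 27).
  Low-cost: excess capacity gives 70 − 25 = 45; normal capacity gives 27 − 2 = 25. No deviation. ✓
  High-cost: normal capacity gives 27 − 2 = 25; excess capacity gives 70 − 51 = 19. No deviation. ✓
Both hold — the low-cost type sends excess capacity.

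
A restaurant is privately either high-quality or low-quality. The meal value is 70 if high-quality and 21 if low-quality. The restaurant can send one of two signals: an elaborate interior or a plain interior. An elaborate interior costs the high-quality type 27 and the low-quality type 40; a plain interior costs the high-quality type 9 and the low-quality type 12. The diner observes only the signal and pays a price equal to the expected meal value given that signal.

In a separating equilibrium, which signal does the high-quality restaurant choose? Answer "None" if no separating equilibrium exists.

None

Try high-quality → elaborate interior, low-quality → plain interior:
  If types separate, elaborate interior earns payment 70 and plain interior earns 21.
  High-quality: elaborate interior gives 70 − 27 = 43; plain interior gives 21 − 9 = 12. No deviation. ✓
  Low-quality: plain interior gives 21 − 12 = 9; elaborate interior gives 70 − 40 = 30. Would deviate. ✗
Try high-quality → plain interior, low-quality → elaborate interior:
  If types separate, plain interior earns payment 70 and elaborate interior earns 21.
  High-quality: plain interior gives 70 − 9 = 61; elaborate interior gives 21 − 27 = -6. No deviation. ✓
  Low-quality: elaborate interior gives 21 − 40 = -19; plain interior gives 70 − 12 = 58. Would deviate. ✗
Neither assignment is incentive-compatible.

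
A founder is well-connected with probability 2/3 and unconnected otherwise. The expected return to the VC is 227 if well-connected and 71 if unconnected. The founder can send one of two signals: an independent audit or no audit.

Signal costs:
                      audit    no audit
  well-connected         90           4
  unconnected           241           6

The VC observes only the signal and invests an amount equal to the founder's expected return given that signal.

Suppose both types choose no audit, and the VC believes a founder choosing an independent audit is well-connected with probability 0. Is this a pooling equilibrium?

At the pooled signal (no audit) the VC holds the prior 2/3 and pays 2/3·227 + 1/3·71 = 175. Off-path (audit) belief 0 gives 0·227 + 1·71 = 71.
Well-connected: no audit gives 175 − 4 = 171; audit gives 71 − 90 = -19. Stays. ✓
Unconnected: no audit gives 175 − 6 = 169; audit gives 71 − 241 = -170. Stays. ✓

Yes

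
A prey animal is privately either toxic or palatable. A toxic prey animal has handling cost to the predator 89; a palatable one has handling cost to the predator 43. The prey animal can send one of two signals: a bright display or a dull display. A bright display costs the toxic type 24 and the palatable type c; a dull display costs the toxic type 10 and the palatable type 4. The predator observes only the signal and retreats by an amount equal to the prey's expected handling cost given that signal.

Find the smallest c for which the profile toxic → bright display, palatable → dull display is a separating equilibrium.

Under separation: bright display → toxic (pays 89); dull display → palatable (pays 43).
Toxic: 89 − 24 = 65 ≥ 43 − 10 = 33. Holds regardless of c. ✓
Palatable: 43 − 4 ≥ 89 − c, so c ≥ 89 − 39 = 50.

50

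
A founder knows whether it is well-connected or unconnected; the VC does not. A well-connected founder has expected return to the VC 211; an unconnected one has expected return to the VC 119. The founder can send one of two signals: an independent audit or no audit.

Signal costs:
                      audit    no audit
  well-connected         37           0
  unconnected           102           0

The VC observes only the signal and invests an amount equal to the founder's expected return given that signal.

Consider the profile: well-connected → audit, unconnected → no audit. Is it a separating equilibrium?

If types separate, audit earns payment 211 and no audit earns 119.
Well-connected: audit gives 211 − 37 = 174; no audit gives 119 − 0 = 119. No deviation. ✓
Unconnected: no audit gives 119 − 0 = 119; audit gives 211 − 102 = 109. No deviation. ✓
Both incentive constraints hold.

Yes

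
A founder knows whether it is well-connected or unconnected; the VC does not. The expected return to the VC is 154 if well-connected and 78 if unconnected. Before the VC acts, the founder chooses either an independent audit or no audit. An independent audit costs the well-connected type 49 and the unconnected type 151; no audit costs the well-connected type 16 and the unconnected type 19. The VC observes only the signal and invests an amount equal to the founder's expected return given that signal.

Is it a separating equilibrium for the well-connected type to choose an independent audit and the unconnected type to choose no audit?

If types separate, audit earns payment 154 and no audit earns 78.
Well-connected: audit gives 154 − 49 = 105; no audit gives 78 − 16 = 62. No deviation. ✓
Unconnected: no audit gives 78 − 19 = 59; audit gives 154 − 151 = 3. No deviation. ✓
Both incentive constraints hold.

Yes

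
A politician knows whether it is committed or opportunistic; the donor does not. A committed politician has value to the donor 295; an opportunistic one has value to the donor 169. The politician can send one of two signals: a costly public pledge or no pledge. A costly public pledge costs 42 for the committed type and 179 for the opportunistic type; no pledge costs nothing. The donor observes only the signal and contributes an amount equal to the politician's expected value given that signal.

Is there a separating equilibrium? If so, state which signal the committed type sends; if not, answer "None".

Try committed → pledge, opportunistic → no pledge:
  If types separate, pledge earns payment 295 and no pledge earns 169.
  Committed: pledge gives 295 − 42 = 253; no pledge gives 169 − 0 = 169. No deviation. ✓
  Opportunistic: no pledge gives 169 − 0 = 169; pledge gives 295 − 179 = 116. No deviation. ✓
Both hold — the committed type sends pledge.

pledge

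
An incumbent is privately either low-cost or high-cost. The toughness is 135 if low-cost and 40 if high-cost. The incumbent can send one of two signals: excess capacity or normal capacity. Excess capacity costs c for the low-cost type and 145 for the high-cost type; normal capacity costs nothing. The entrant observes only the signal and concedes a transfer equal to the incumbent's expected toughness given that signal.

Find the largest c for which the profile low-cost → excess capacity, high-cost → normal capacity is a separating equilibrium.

Under separation: excess capacity → low-cost (pays 135); normal capacity → high-cost (pays 40).
High-cost: 40 − 0 = 40 ≥ 135 − 145 = -10. Holds regardless of c. ✓
Low-cost: 135 − c ≥ 40 − 0, so c ≤ 135 − 40 = 95.

95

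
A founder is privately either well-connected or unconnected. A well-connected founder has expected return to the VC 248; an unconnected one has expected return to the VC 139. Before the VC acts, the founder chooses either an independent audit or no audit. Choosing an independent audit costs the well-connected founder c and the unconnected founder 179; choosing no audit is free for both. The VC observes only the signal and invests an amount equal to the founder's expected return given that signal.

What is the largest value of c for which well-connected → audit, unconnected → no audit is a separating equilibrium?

Under separation: audit → well-connected (pays 248); no audit → unconnected (pays 139).
Unconnected: 139 − 0 = 139 ≥ 248 − 179 = 69. Holds regardless of c. ✓
Well-connected: 248 − c ≥ 139 − 0, so c ≤ 248 − 139 = 109.

109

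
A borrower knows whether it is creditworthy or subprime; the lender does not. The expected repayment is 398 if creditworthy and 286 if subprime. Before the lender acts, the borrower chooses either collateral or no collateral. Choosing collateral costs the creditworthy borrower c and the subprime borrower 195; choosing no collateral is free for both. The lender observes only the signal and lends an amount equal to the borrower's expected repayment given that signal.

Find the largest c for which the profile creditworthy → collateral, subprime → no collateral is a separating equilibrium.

112

Under separation: collateral → creditworthy (pays 398); no collateral → subprime (pays 286).
Subprime: 286 − 0 = 286 ≥ 398 − 195 = 203. Holds regardless of c. ✓
Creditworthy: 398 − c ≥ 286 − 0, so c ≤ 398 − 286 = 112.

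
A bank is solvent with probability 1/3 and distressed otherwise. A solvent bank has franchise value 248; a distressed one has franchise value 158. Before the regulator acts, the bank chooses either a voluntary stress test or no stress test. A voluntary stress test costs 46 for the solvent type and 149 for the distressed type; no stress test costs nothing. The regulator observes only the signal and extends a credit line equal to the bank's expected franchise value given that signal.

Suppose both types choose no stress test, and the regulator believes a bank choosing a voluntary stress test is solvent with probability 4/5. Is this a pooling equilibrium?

Yes

On the equilibrium path (no stress test) the regulator holds the prior 1/3 and pays 1/3·248 + 2/3·158 = 188. Off-path (stress test) belief 4/5 gives 4/5·248 + 1/5·158 = 230.
Solvent: no stress test gives 188 − 0 = 188; stress test gives 230 − 46 = 184. Stays. ✓
Distressed: no stress test gives 188 − 0 = 188; stress test gives 230 − 149 = 81. Stays. ✓
Beliefs are Bayes-consistent on-path and both types best-respond.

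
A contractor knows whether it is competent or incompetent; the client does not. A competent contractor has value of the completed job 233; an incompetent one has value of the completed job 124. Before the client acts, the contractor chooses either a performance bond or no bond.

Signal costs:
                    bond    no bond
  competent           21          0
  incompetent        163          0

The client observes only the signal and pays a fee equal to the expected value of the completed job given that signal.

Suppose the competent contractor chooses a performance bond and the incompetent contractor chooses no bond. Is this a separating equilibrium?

If types separate, bond earns payment 233 and no bond earns 124.
Competent: bond gives 233 − 21 = 212; no bond gives 124 − 0 = 124. No deviation. ✓
Incompetent: no bond gives 124 − 0 = 124; bond gives 233 − 163 = 70. No deviation. ✓
Both incentive constraints hold.

Yes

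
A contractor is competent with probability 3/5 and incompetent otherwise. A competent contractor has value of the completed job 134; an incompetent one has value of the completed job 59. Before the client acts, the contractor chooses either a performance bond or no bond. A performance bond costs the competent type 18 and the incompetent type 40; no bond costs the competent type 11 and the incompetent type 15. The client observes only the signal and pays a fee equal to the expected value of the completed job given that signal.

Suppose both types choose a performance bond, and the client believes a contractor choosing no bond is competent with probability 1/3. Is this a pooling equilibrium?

No

At the pooled signal (bond) the client holds the prior 3/5 and pays 3/5·134 + 2/5·59 = 104. Off-path (no bond) belief 1/3 gives 1/3·134 + 2/3·59 = 84.
Competent: bond gives 104 − 18 = 86; no bond gives 84 − 11 = 73. Stays. ✓
Incompetent: bond gives 104 − 40 = 64; no bond gives 84 − 15 = 69. Deviates. ✗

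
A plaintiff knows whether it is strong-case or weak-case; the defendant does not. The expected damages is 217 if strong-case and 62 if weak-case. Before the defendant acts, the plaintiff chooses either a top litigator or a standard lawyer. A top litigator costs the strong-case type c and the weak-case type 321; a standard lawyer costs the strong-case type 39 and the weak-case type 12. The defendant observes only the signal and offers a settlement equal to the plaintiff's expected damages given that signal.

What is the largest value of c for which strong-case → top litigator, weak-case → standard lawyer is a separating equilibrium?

194

Under separation: top litigator → strong-case (pays 217); standard lawyer → weak-case (pays 62).
Weak-case: 62 − 12 = 50 ≥ 217 − 321 = -104. Holds regardless of c. ✓
Strong-case: 217 − c ≥ 62 − 39, so c ≤ 217 − 23 = 194.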